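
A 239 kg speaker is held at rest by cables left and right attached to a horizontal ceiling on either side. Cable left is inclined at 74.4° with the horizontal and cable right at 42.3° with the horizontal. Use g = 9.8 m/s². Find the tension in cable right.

T_right ≈ 705 N

Weight W = 239 × 9.8 = 2342 N acts straight down.
Horizontal: T_left cos 74.4° = T_right cos 42.3°  →  T_left = 2.75 T_right.
Vertical: T_left sin 74.4° + T_right sin 42.3° = 2342.
Substituting the horizontal relation into the vertical equation gives 3.322 T_right = 2342, so T_right = 705 N.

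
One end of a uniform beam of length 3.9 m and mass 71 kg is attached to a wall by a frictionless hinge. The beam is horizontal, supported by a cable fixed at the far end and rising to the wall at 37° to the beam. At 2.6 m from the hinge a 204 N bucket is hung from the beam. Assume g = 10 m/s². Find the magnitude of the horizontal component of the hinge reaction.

H_x ≈ 652 N

Take torques about the hinge: T sin 37° · 3.9 = 71×10×1.95 + 204×2.6 = 1914.9 N·m.
So T = 1914.9 / (0.6018 × 3.9) = 815.87 N.
ΣF_x = 0: H_x = T cos 37° = 651.58 N.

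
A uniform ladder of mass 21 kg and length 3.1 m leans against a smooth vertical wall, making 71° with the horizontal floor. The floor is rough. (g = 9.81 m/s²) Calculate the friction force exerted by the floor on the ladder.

f ≈ 35.5 N

Torques about the foot: N_wall · 3.1 sin 71° = 21×9.81×1.55 cos 71° → N_wall = 35.467 N.
ΣF_x = 0: f_floor = N_wall = 35.467 N.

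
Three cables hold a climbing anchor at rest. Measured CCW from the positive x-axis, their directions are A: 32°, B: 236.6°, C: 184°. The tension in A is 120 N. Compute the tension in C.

T_C ≈ 62.9 N

Resolve: ΣF_x = 120 cos 32° + T_B cos 236.6° + T_C cos 184° = 0.
        ΣF_y = 120 sin 32° + T_B sin 236.6° + T_C sin 184° = 0.
The known terms sum to (101.8, 63.59) N, so -0.5505 T_B − 0.9976 T_C = -101.8 and -0.8348 T_B − 0.0698 T_C = -63.59.
Solving simultaneously: T_B = 70.92 N, T_C = 62.88 N.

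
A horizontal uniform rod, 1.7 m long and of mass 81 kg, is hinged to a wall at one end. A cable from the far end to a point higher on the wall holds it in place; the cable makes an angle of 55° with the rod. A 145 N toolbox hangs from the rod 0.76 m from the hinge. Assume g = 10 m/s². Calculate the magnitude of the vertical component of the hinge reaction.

|H_y| ≈ 485 N

Take torques about the hinge: T sin 55° · 1.7 = 81×10×0.85 + 145×0.76 = 798.7 N·m.
So T = 798.7 / (0.8192 × 1.7) = 573.55 N.
ΣF_y = 0: H_y = (81×10 + 145) − T sin 55° = 955 − 469.82 = 485.18 N.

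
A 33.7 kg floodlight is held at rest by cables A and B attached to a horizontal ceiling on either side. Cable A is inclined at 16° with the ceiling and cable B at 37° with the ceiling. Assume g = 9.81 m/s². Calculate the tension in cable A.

Weight W = 33.7 × 9.81 = 330.6 N acts straight down.
Horizontal: T_A cos 16° = T_B cos 37°  →  T_B = 1.204 T_A.
Vertical: T_A sin 16° + T_B sin 37° = 330.6.
Substituting the horizontal relation into the vertical equation gives 1 T_A = 330.6, so T_A = 330.6 N.

T_A ≈ 331 N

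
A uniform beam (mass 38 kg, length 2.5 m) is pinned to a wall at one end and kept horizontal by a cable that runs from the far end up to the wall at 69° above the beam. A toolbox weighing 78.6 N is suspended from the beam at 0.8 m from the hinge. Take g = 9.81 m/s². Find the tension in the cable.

Take torques about the hinge: T sin 69° · 2.5 = 38×9.81×1.25 + 78.6×0.8 = 528.86 N·m.
So T = 528.86 / (0.9336 × 2.5) = 226.59 N.

T ≈ 227 N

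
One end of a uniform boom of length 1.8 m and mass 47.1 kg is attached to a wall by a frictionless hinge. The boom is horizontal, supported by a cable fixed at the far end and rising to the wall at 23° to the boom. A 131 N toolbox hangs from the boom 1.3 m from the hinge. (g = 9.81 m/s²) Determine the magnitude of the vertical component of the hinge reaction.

Take torques about the hinge: T sin 23° · 1.8 = 47.1×9.81×0.9 + 131×1.3 = 586.15 N·m.
So T = 586.15 / (0.3907 × 1.8) = 833.4 N.
ΣF_y = 0: H_y = (47.1×9.81 + 131) − T sin 23° = 593.05 − 325.64 = 267.41 N.

|H_y| ≈ 267 N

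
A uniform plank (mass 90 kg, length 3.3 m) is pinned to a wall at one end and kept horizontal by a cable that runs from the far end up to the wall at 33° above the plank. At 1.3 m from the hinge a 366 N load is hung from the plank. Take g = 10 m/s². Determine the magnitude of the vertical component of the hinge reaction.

Take torques about the hinge: T sin 33° · 3.3 = 90×10×1.65 + 366×1.3 = 1960.8 N·m.
So T = 1960.8 / (0.5446 × 3.3) = 1091 N.
ΣF_y = 0: H_y = (90×10 + 366) − T sin 33° = 1266 − 594.18 = 671.82 N.

|H_y| ≈ 672 N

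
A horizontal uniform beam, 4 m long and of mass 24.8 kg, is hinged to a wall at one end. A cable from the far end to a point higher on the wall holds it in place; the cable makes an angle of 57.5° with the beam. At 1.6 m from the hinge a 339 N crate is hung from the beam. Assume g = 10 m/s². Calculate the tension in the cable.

Take torques about the hinge: T sin 57.5° · 4 = 24.8×10×2 + 339×1.6 = 1038.4 N·m.
So T = 1038.4 / (0.8434 × 4) = 307.8 N.

T ≈ 308 N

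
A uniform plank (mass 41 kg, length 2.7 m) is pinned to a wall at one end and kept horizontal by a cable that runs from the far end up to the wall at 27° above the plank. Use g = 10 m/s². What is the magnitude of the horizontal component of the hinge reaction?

H_x ≈ 402 N

Take torques about the hinge: T sin 27° · 2.7 = 41×10×1.35 = 553.5 N·m.
So T = 553.5 / (0.4540 × 2.7) = 451.55 N.
ΣF_x = 0: H_x = T cos 27° = 402.34 N.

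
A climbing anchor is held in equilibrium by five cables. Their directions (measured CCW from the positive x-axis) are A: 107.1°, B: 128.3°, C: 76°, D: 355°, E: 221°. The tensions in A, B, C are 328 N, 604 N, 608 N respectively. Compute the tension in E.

T_E ≈ 1870 N

Resolve: ΣF_x = 328 cos 107.1° + 604 cos 128.3° + 608 cos 76° + T_D cos 355° + T_E cos 221° = 0.
        ΣF_y = 328 sin 107.1° + 604 sin 128.3° + 608 sin 76° + T_D sin 355° + T_E sin 221° = 0.
The known terms sum to (-323.7, 1377) N, so 0.9962 T_D − 0.7547 T_E = 323.7 and -0.0872 T_D − 0.6561 T_E = -1377.
Solving simultaneously: T_D = 1740 N, T_E = 1868 N.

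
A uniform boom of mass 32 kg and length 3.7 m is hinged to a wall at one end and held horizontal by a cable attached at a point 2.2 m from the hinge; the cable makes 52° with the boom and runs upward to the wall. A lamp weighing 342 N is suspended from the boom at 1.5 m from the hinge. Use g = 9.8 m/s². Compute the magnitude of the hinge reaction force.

|H| ≈ 419 N

Take torques about the hinge: T sin 52° · 2.2 = 32×9.8×1.85 + 342×1.5 = 1093.2 N·m.
So T = 1093.2 / (0.7880 × 2.2) = 630.56 N.
ΣF_x = 0: H_x = T cos 52° = 388.21 N.
ΣF_y = 0: H_y = (32×9.8 + 342) − T sin 52° = 655.6 − 496.89 = 158.71 N.
|H| = √(H_x² + H_y²) = √((388.21)² + (158.71)²) = 419.4 N.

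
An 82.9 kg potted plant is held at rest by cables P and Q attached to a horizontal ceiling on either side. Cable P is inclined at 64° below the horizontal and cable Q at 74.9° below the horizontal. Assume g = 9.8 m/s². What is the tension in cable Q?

Weight W = 82.9 × 9.8 = 812.4 N acts straight down.
Horizontal: T_P cos 64° = T_Q cos 74.9°  →  T_P = 0.5943 T_Q.
Vertical: T_P sin 64° + T_Q sin 74.9° = 812.4.
Substituting the horizontal relation into the vertical equation gives 1.5 T_Q = 812.4, so T_Q = 541.8 N.

T_Q ≈ 542 N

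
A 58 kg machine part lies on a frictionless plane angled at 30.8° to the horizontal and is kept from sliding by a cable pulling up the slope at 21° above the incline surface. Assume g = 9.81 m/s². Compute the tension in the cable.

Take axes along and perpendicular to the incline. Weight components: W sin 30.8° = 291.3 N down-slope, W cos 30.8° = 488.7 N into the surface.
Along incline: T cos 21° = W sin 30.8° → T = 312.1 N.
Perpendicular: N = W cos 30.8° − T sin 21° = 376.9 N.

T ≈ 312 N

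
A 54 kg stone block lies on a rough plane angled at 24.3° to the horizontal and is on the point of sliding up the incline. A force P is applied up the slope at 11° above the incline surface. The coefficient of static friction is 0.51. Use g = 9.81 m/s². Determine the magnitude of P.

On the verge of sliding up the incline, friction equals μN and acts down the slope.
Perpendicular: N + P sin 11° = W cos 24.3° = 482.8 N.
Along incline: P cos 11° = W sin 24.3° + μN  with W sin 24.3° = 218 N.
Solving the pair for P and N: P = 430.3 N, N = 400.7 N (and f = μN = 204.4 N).

P ≈ 430 N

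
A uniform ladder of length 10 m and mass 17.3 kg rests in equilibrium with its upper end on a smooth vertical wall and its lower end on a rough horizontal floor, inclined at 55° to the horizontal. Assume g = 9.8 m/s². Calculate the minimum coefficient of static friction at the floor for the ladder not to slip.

ΣF_y = 0: N_floor = 17.3×9.8 = 169.54 N.
Torques about the foot: N_wall · 10 sin 55° = 17.3×9.8×5 cos 55° → N_wall = 59.357 N.
ΣF_x = 0: f_floor = N_wall = 59.357 N.
μ_min = f_floor / N_floor = 59.357 / 169.54 = 0.3501.

μ_min ≈ 0.350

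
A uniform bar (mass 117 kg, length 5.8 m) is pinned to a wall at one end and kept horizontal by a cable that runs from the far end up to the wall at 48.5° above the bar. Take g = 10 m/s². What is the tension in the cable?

Take torques about the hinge: T sin 48.5° · 5.8 = 117×10×2.9 = 3393 N·m.
So T = 3393 / (0.7490 × 5.8) = 781.09 N.

T ≈ 781 N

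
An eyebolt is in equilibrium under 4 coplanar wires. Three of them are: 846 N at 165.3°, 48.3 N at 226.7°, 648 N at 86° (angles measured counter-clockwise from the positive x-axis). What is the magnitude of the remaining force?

Sum the known components: ΣF_x = -806.2 N, ΣF_y = 825.9 N.
For equilibrium the remaining force must supply (−ΣF_x, −ΣF_y) = (806.2, -825.9) N.
Magnitude = √((806.2)² + (-825.9)²) = 1154 N; direction = atan2(-825.9, 806.2) = 314.3°.

F ≈ 1150 N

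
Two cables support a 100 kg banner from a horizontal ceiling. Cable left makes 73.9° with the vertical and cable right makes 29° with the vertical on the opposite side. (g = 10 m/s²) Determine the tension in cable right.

T_right ≈ 986 N

Angles from the horizontal: cable left is 90° − 73.9° = 16.1°, cable right is 90° − 29° = 61°.
Weight W = 100 × 10 = 1000 N acts straight down.
Horizontal: T_left cos 16.1° = T_right cos 61°  →  T_left = 0.5046 T_right.
Vertical: T_left sin 16.1° + T_right sin 61° = 1000.
Substituting the horizontal relation into the vertical equation gives 1.015 T_right = 1000, so T_right = 985.7 N.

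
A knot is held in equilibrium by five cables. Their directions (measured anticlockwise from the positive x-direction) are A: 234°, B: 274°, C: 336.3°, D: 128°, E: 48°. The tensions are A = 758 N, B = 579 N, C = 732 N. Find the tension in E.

Resolve: ΣF_x = 758 cos 234° + 579 cos 274° + 732 cos 336.3° + T_D cos 128° + T_E cos 48° = 0.
        ΣF_y = 758 sin 234° + 579 sin 274° + 732 sin 336.3° + T_D sin 128° + T_E sin 48° = 0.
The known terms sum to (265.1, -1485) N, so -0.6157 T_D + 0.6691 T_E = -265.1 and 0.7880 T_D + 0.7431 T_E = 1485.
Solving simultaneously: T_D = 1209 N, T_E = 716.3 N.

T_E ≈ 716 N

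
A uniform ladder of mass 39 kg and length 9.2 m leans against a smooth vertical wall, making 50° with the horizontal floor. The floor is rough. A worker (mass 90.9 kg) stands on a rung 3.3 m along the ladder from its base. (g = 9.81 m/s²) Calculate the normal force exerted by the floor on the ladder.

ΣF_y = 0: N_floor = 39×9.81 + 90.9×9.81 = 1274.3 N.

N_floor ≈ 1270 N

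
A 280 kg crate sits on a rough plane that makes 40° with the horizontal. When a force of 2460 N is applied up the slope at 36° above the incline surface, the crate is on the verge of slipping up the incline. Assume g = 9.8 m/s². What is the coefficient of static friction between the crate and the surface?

μ ≈ 0.345

On the verge of sliding up the incline, friction is at its maximum μN and acts down the slope.
Perpendicular to incline: N = W cos 40° − P sin 36° = 2102 − 1446 = 656.1 N.
Along incline: P cos 36° − μN = W sin 40° → μ = −(W sin 40° − P cos 36°) / N = 0.345.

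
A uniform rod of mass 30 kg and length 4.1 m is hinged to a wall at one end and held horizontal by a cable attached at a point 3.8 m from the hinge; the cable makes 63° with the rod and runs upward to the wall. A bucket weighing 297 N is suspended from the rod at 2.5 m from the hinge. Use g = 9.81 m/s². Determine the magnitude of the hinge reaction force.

Take torques about the hinge: T sin 63° · 3.8 = 30×9.81×2.05 + 297×2.5 = 1345.8 N·m.
So T = 1345.8 / (0.8910 × 3.8) = 397.49 N.
ΣF_x = 0: H_x = T cos 63° = 180.45 N.
ΣF_y = 0: H_y = (30×9.81 + 297) − T sin 63° = 591.3 − 354.16 = 237.14 N.
|H| = √(H_x² + H_y²) = √((180.45)² + (237.14)²) = 297.99 N.

|H| ≈ 298 N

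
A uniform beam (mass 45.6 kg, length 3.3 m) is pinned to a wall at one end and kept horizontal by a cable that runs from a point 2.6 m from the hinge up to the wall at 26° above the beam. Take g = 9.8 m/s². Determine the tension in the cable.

Take torques about the hinge: T sin 26° · 2.6 = 45.6×9.8×1.65 = 737.35 N·m.
So T = 737.35 / (0.4384 × 2.6) = 646.93 N.

T ≈ 647 N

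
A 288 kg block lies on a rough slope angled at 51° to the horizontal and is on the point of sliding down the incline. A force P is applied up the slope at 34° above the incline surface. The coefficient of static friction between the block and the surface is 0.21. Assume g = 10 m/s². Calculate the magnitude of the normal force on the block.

N ≈ 353 N

On the verge of sliding down the incline, friction equals μN and acts up the slope.
Perpendicular: N + P sin 34° = W cos 51° = 1812 N.
Along incline: P cos 34° + μN = W sin 51° with W sin 51° = 2238 N.
Solving the pair for P and N: P = 2610 N, N = 352.7 N (and f = μN = 74.07 N).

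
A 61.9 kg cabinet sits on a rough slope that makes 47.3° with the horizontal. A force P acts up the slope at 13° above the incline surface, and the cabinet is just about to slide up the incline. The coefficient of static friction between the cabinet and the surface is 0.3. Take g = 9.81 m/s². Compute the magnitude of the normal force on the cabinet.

On the verge of sliding up the incline, friction equals μN and acts down the slope.
Perpendicular: N + P sin 13° = W cos 47.3° = 411.8 N.
Along incline: P cos 13° = W sin 47.3° + μN  with W sin 47.3° = 446.3 N.
Solving the pair for P and N: P = 546.9 N, N = 288.8 N (and f = μN = 86.63 N).

N ≈ 289 N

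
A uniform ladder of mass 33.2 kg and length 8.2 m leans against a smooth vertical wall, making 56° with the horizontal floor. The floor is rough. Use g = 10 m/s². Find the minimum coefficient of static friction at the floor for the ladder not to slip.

μ_min ≈ 0.337

ΣF_y = 0: N_floor = 33.2×10 = 332 N.
Torques about the foot: N_wall · 8.2 sin 56° = 33.2×10×4.1 cos 56° → N_wall = 111.97 N.
ΣF_x = 0: f_floor = N_wall = 111.97 N.
μ_min = f_floor / N_floor = 111.97 / 332 = 0.3373.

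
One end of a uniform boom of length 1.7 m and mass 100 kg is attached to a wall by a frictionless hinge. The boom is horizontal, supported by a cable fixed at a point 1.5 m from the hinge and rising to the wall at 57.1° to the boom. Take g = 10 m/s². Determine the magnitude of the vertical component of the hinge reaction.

|H_y| ≈ 433 N

Take torques about the hinge: T sin 57.1° · 1.5 = 100×10×0.85 = 850 N·m.
So T = 850 / (0.8396 × 1.5) = 674.91 N.
ΣF_y = 0: H_y = (100×10) − T sin 57.1° = 1000 − 566.67 = 433.33 N.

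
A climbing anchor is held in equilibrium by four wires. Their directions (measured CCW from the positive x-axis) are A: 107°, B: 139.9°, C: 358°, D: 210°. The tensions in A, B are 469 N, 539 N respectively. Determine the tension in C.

Resolve: ΣF_x = 469 cos 107° + 539 cos 139.9° + T_C cos 358° + T_D cos 210° = 0.
        ΣF_y = 469 sin 107° + 539 sin 139.9° + T_C sin 358° + T_D sin 210° = 0.
The known terms sum to (-549.4, 795.7) N, so 0.9994 T_C − 0.8660 T_D = 549.4 and -0.0349 T_C − 0.5000 T_D = -795.7.
Solving simultaneously: T_C = 1819 N, T_D = 1464 N.

T_C ≈ 1820 N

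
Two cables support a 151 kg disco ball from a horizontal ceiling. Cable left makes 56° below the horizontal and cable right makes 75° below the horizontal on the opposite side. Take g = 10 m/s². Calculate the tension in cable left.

Weight W = 151 × 10 = 1510 N acts straight down.
Horizontal: T_left cos 56° = T_right cos 75°  →  T_right = 2.161 T_left.
Vertical: T_left sin 56° + T_right sin 75° = 1510.
Substituting the horizontal relation into the vertical equation gives 2.916 T_left = 1510, so T_left = 517.8 N.

T_left ≈ 518 N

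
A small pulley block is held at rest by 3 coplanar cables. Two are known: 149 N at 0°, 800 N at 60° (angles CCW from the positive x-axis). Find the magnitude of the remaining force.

Sum the known components: ΣF_x = 549 N, ΣF_y = 692.8 N.
For equilibrium the remaining force must supply (−ΣF_x, −ΣF_y) = (-549, -692.8) N.
Magnitude = √((-549)² + (-692.8)²) = 884 N; direction = atan2(-692.8, -549) = 231.6°.

F ≈ 884 N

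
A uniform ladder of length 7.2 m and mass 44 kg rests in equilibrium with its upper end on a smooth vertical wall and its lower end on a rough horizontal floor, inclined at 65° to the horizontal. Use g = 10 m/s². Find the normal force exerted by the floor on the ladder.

N_floor ≈ 440 N

ΣF_y = 0: N_floor = 44×10 = 440 N.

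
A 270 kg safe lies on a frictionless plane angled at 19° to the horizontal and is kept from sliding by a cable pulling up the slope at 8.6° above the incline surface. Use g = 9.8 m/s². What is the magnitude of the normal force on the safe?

N ≈ 2370 N

Take axes along and perpendicular to the incline. Weight components: W sin 19° = 861.5 N down-slope, W cos 19° = 2502 N into the surface.
Along incline: T cos 8.6° = W sin 19° → T = 871.2 N.
Perpendicular: N = W cos 19° − T sin 8.6° = 2372 N.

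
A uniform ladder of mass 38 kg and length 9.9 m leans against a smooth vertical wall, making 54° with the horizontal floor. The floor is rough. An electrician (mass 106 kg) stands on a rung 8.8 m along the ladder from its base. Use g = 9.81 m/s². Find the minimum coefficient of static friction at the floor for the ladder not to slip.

ΣF_y = 0: N_floor = 38×9.81 + 106×9.81 = 1412.6 N.
Torques about the foot: N_wall · 9.9 sin 54° = 38×9.81×4.95 cos 54° + 106×9.81×8.8 cos 54° → N_wall = 806.98 N.
ΣF_x = 0: f_floor = N_wall = 806.98 N.
μ_min = f_floor / N_floor = 806.98 / 1412.6 = 0.5713.

μ_min ≈ 0.571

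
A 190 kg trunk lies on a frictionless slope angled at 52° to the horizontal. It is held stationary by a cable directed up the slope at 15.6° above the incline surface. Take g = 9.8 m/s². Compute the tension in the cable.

Take axes along and perpendicular to the incline. Weight components: W sin 52° = 1467 N down-slope, W cos 52° = 1146 N into the surface.
Along incline: T cos 15.6° = W sin 52° → T = 1523 N.
Perpendicular: N = W cos 52° − T sin 15.6° = 736.7 N.

T ≈ 1520 N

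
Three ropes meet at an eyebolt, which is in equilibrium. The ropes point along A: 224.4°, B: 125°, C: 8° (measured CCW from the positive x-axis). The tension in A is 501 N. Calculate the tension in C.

T_C ≈ 555 N

Resolve: ΣF_x = 501 cos 224.4° + T_B cos 125° + T_C cos 8° = 0.
        ΣF_y = 501 sin 224.4° + T_B sin 125° + T_C sin 8° = 0.
The known terms sum to (-358, -350.5) N, so -0.5736 T_B + 0.9903 T_C = 358 and 0.8192 T_B + 0.1392 T_C = 350.5.
Solving simultaneously: T_B = 333.7 N, T_C = 554.7 N.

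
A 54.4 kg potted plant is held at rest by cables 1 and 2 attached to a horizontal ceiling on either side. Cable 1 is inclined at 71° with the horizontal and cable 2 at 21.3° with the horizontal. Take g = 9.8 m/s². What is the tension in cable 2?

Weight W = 54.4 × 9.8 = 533.1 N acts straight down.
Horizontal: T_1 cos 71° = T_2 cos 21.3°  →  T_1 = 2.862 T_2.
Vertical: T_1 sin 71° + T_2 sin 21.3° = 533.1.
Substituting the horizontal relation into the vertical equation gives 3.069 T_2 = 533.1, so T_2 = 173.7 N.

T_2 ≈ 174 N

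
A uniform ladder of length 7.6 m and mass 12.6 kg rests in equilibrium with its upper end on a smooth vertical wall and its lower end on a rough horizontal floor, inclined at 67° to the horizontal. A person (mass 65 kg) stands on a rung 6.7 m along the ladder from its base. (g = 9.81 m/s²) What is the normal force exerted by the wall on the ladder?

N_wall ≈ 265 N

Torques about the foot: N_wall · 7.6 sin 67° = 12.6×9.81×3.8 cos 67° + 65×9.81×6.7 cos 67° → N_wall = 264.85 N.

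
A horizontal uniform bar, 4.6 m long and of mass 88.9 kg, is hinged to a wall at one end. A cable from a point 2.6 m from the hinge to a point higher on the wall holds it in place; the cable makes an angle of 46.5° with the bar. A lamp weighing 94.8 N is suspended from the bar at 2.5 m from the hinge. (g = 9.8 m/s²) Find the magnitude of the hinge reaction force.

Take torques about the hinge: T sin 46.5° · 2.6 = 88.9×9.8×2.3 + 94.8×2.5 = 2240.8 N·m.
So T = 2240.8 / (0.7254 × 2.6) = 1188.1 N.
ΣF_x = 0: H_x = T cos 46.5° = 817.86 N.
ΣF_y = 0: H_y = (88.9×9.8 + 94.8) − T sin 46.5° = 966.02 − 861.85 = 104.17 N.
|H| = √(H_x² + H_y²) = √((817.86)² + (104.17)²) = 824.47 N.

|H| ≈ 824 N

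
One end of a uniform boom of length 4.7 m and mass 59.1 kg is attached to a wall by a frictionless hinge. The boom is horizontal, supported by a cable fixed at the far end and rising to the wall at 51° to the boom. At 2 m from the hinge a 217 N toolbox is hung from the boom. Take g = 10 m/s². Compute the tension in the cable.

T ≈ 499 N

Take torques about the hinge: T sin 51° · 4.7 = 59.1×10×2.35 + 217×2 = 1822.9 N·m.
So T = 1822.9 / (0.7771 × 4.7) = 499.06 N.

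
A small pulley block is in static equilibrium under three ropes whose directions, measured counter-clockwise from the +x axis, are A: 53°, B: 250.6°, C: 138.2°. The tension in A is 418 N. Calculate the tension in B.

Resolve: ΣF_x = 418 cos 53° + T_B cos 250.6° + T_C cos 138.2° = 0.
        ΣF_y = 418 sin 53° + T_B sin 250.6° + T_C sin 138.2° = 0.
The known terms sum to (251.6, 333.8) N, so -0.3322 T_B − 0.7455 T_C = -251.6 and -0.9432 T_B + 0.6665 T_C = -333.8.
Solving simultaneously: T_B = 450.5 N, T_C = 136.7 N.

T_B ≈ 451 N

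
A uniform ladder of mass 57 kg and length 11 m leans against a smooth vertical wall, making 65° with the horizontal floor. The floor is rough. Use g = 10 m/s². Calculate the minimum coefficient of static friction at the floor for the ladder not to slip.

ΣF_y = 0: N_floor = 57×10 = 570 N.
Torques about the foot: N_wall · 11 sin 65° = 57×10×5.5 cos 65° → N_wall = 132.9 N.
ΣF_x = 0: f_floor = N_wall = 132.9 N.
μ_min = f_floor / N_floor = 132.9 / 570 = 0.2332.

μ_min ≈ 0.233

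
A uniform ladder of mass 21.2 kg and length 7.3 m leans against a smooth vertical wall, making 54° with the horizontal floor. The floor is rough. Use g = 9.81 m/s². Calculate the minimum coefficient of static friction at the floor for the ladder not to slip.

μ_min ≈ 0.363

ΣF_y = 0: N_floor = 21.2×9.81 = 207.97 N.
Torques about the foot: N_wall · 7.3 sin 54° = 21.2×9.81×3.65 cos 54° → N_wall = 75.55 N.
ΣF_x = 0: f_floor = N_wall = 75.55 N.
μ_min = f_floor / N_floor = 75.55 / 207.97 = 0.3633.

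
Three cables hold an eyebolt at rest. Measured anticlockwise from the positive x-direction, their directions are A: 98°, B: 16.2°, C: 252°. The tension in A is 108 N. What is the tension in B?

T_B ≈ 57.2 N

Resolve: ΣF_x = 108 cos 98° + T_B cos 16.2° + T_C cos 252° = 0.
        ΣF_y = 108 sin 98° + T_B sin 16.2° + T_C sin 252° = 0.
The known terms sum to (-15.03, 106.9) N, so 0.9603 T_B − 0.3090 T_C = 15.03 and 0.2790 T_B − 0.9511 T_C = -106.9.
Solving simultaneously: T_B = 57.24 N, T_C = 129.2 N.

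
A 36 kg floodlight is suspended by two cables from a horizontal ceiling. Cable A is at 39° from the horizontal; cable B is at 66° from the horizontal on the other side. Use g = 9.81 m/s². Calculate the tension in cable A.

Weight W = 36 × 9.81 = 353.2 N acts straight down.
Horizontal: T_A cos 39° = T_B cos 66°  →  T_B = 1.911 T_A.
Vertical: T_A sin 39° + T_B sin 66° = 353.2.
Substituting the horizontal relation into the vertical equation gives 2.375 T_A = 353.2, so T_A = 148.7 N.

T_A ≈ 149 N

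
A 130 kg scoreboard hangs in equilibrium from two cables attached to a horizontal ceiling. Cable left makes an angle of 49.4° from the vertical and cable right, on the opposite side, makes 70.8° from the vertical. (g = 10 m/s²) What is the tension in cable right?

T_right ≈ 1140 N

Angles from the horizontal: cable left is 90° − 49.4° = 40.6°, cable right is 90° − 70.8° = 19.2°.
Weight W = 130 × 10 = 1300 N acts straight down.
Horizontal: T_left cos 40.6° = T_right cos 19.2°  →  T_left = 1.244 T_right.
Vertical: T_left sin 40.6° + T_right sin 19.2° = 1300.
Substituting the horizontal relation into the vertical equation gives 1.138 T_right = 1300, so T_right = 1142 N.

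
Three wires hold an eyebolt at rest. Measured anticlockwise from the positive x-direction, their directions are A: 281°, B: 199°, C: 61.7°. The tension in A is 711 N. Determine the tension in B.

T_B ≈ 664 N

Resolve: ΣF_x = 711 cos 281° + T_B cos 199° + T_C cos 61.7° = 0.
        ΣF_y = 711 sin 281° + T_B sin 199° + T_C sin 61.7° = 0.
The known terms sum to (135.7, -697.9) N, so -0.9455 T_B + 0.4741 T_C = -135.7 and -0.3256 T_B + 0.8805 T_C = 697.9.
Solving simultaneously: T_B = 664.1 N, T_C = 1038 N.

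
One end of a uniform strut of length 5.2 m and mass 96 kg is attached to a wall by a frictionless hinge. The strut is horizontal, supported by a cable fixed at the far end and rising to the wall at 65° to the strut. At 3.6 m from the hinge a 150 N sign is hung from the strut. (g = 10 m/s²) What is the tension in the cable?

T ≈ 644 N

Take torques about the hinge: T sin 65° · 5.2 = 96×10×2.6 + 150×3.6 = 3036 N·m.
So T = 3036 / (0.9063 × 5.2) = 644.2 N.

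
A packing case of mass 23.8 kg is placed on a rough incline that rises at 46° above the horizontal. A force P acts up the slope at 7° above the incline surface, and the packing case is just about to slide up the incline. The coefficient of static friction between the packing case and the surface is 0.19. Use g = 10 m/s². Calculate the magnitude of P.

On the verge of sliding up the incline, friction equals μN and acts down the slope.
Perpendicular: N + P sin 7° = W cos 46° = 165.3 N.
Along incline: P cos 7° = W sin 46° + μN  with W sin 46° = 171.2 N.
Solving the pair for P and N: P = 199.5 N, N = 141 N (and f = μN = 26.79 N).

P ≈ 199 N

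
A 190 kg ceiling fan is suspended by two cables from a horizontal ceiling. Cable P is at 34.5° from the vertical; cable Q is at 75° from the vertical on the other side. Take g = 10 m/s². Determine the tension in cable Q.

Angles from the horizontal: cable P is 90° − 34.5° = 55.5°, cable Q is 90° − 75° = 15°.
Weight W = 190 × 10 = 1900 N acts straight down.
Horizontal: T_P cos 55.5° = T_Q cos 15°  →  T_P = 1.705 T_Q.
Vertical: T_P sin 55.5° + T_Q sin 15° = 1900.
Substituting the horizontal relation into the vertical equation gives 1.664 T_Q = 1900, so T_Q = 1142 N.

T_Q ≈ 1140 N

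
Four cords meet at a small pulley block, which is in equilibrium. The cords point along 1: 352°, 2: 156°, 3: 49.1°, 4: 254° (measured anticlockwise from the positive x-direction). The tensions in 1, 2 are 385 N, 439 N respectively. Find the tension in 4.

Resolve: ΣF_x = 385 cos 352° + 439 cos 156° + T_3 cos 49.1° + T_4 cos 254° = 0.
        ΣF_y = 385 sin 352° + 439 sin 156° + T_3 sin 49.1° + T_4 sin 254° = 0.
The known terms sum to (-19.79, 125) N, so 0.6547 T_3 − 0.2756 T_4 = 19.79 and 0.7559 T_3 − 0.9613 T_4 = -125.
Solving simultaneously: T_3 = 127 N, T_4 = 229.9 N.

T_4 ≈ 230 N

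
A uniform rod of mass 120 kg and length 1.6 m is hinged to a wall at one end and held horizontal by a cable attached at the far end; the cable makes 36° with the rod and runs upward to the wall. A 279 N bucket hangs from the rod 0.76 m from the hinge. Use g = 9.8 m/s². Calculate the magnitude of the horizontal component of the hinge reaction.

Take torques about the hinge: T sin 36° · 1.6 = 120×9.8×0.8 + 279×0.76 = 1152.8 N·m.
So T = 1152.8 / (0.5878 × 1.6) = 1225.8 N.
ΣF_x = 0: H_x = T cos 36° = 991.72 N.

H_x ≈ 992 N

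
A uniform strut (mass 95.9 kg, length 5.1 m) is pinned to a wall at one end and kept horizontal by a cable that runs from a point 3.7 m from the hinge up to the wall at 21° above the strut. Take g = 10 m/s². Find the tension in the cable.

Take torques about the hinge: T sin 21° · 3.7 = 95.9×10×2.55 = 2445.4 N·m.
So T = 2445.4 / (0.3584 × 3.7) = 1844.3 N.

T ≈ 1840 N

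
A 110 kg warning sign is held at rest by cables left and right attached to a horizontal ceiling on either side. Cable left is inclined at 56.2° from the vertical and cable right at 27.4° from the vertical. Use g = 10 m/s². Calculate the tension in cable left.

Angles from the horizontal: cable left is 90° − 56.2° = 33.8°, cable right is 90° − 27.4° = 62.6°.
Weight W = 110 × 10 = 1100 N acts straight down.
Horizontal: T_left cos 33.8° = T_right cos 62.6°  →  T_right = 1.806 T_left.
Vertical: T_left sin 33.8° + T_right sin 62.6° = 1100.
Substituting the horizontal relation into the vertical equation gives 2.159 T_left = 1100, so T_left = 509.4 N.

T_left ≈ 509 N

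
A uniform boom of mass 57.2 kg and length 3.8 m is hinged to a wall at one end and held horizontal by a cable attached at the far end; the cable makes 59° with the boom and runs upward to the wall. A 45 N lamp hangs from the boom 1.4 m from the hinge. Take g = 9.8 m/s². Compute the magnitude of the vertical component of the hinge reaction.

|H_y| ≈ 309 N

Take torques about the hinge: T sin 59° · 3.8 = 57.2×9.8×1.9 + 45×1.4 = 1128.1 N·m.
So T = 1128.1 / (0.8572 × 3.8) = 346.33 N.
ΣF_y = 0: H_y = (57.2×9.8 + 45) − T sin 59° = 605.56 − 296.86 = 308.7 N.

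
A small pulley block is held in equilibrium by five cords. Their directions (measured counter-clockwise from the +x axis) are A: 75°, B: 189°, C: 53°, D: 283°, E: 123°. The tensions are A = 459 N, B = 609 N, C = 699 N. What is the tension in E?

T_E ≈ 419 N

Resolve: ΣF_x = 459 cos 75° + 609 cos 189° + 699 cos 53° + T_D cos 283° + T_E cos 123° = 0.
        ΣF_y = 459 sin 75° + 609 sin 189° + 699 sin 53° + T_D sin 283° + T_E sin 123° = 0.
The known terms sum to (-62.04, 906.3) N, so 0.2250 T_D − 0.5446 T_E = 62.04 and -0.9744 T_D + 0.8387 T_E = -906.3.
Solving simultaneously: T_D = 1291 N, T_E = 419.4 N.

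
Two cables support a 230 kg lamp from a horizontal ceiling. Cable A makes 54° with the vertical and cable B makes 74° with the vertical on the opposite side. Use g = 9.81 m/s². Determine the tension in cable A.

Angles from the horizontal: cable A is 90° − 54° = 36°, cable B is 90° − 74° = 16°.
Weight W = 230 × 9.81 = 2256 N acts straight down.
Horizontal: T_A cos 36° = T_B cos 16°  →  T_B = 0.8416 T_A.
Vertical: T_A sin 36° + T_B sin 16° = 2256.
Substituting the horizontal relation into the vertical equation gives 0.8198 T_A = 2256, so T_A = 2752 N.

T_A ≈ 2750 N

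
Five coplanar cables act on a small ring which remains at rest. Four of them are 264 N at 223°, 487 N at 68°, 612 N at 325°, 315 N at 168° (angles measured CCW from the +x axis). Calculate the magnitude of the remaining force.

Sum the known components: ΣF_x = 182.6 N, ΣF_y = -14.05 N.
For equilibrium the remaining force must supply (−ΣF_x, −ΣF_y) = (-182.6, 14.05) N.
Magnitude = √((-182.6)² + (14.05)²) = 183.1 N; direction = atan2(14.05, -182.6) = 175.6°.

F ≈ 183 N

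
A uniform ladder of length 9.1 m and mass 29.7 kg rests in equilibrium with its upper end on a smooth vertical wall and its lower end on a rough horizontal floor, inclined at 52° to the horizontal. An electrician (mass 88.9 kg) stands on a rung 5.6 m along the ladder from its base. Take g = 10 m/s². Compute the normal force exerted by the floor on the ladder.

N_floor ≈ 1190 N

ΣF_y = 0: N_floor = 29.7×10 + 88.9×10 = 1186 N.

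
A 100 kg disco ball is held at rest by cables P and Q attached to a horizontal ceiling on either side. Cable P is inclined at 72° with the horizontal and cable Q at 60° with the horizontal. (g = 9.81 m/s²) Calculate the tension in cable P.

Weight W = 100 × 9.81 = 981 N acts straight down.
Horizontal: T_P cos 72° = T_Q cos 60°  →  T_Q = 0.618 T_P.
Vertical: T_P sin 72° + T_Q sin 60° = 981.
Substituting the horizontal relation into the vertical equation gives 1.486 T_P = 981, so T_P = 660 N.

T_P ≈ 660 N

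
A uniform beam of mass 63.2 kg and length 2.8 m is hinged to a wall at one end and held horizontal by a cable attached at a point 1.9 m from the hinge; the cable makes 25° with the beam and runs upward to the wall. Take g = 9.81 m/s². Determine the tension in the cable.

Take torques about the hinge: T sin 25° · 1.9 = 63.2×9.81×1.4 = 867.99 N·m.
So T = 867.99 / (0.4226 × 1.9) = 1081 N.

T ≈ 1080 N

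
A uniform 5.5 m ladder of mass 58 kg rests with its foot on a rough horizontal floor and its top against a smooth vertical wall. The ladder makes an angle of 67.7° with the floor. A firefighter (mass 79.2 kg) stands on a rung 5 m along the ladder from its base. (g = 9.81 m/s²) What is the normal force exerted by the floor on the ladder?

ΣF_y = 0: N_floor = 58×9.81 + 79.2×9.81 = 1345.9 N.

N_floor ≈ 1350 N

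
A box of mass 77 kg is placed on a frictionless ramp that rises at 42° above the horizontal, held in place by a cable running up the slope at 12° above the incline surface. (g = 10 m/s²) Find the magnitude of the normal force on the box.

N ≈ 463 N

Take axes along and perpendicular to the incline. Weight components: W sin 42° = 515.2 N down-slope, W cos 42° = 572.2 N into the surface.
Along incline: T cos 12° = W sin 42° → T = 526.7 N.
Perpendicular: N = W cos 42° − T sin 12° = 462.7 N.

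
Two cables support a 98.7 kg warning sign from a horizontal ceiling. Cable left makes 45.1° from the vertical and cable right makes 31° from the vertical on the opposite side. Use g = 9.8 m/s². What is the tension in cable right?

Angles from the horizontal: cable left is 90° − 45.1° = 44.9°, cable right is 90° − 31° = 59°.
Weight W = 98.7 × 9.8 = 967.3 N acts straight down.
Horizontal: T_left cos 44.9° = T_right cos 59°  →  T_left = 0.7271 T_right.
Vertical: T_left sin 44.9° + T_right sin 59° = 967.3.
Substituting the horizontal relation into the vertical equation gives 1.37 T_right = 967.3, so T_right = 705.8 N.

T_right ≈ 706 N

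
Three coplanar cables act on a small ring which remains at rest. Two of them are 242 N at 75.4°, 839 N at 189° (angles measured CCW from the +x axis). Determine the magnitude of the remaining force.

F ≈ 775 N

Sum the known components: ΣF_x = -767.7 N, ΣF_y = 102.9 N.
For equilibrium the remaining force must supply (−ΣF_x, −ΣF_y) = (767.7, -102.9) N.
Magnitude = √((767.7)² + (-102.9)²) = 774.5 N; direction = atan2(-102.9, 767.7) = 352.4°.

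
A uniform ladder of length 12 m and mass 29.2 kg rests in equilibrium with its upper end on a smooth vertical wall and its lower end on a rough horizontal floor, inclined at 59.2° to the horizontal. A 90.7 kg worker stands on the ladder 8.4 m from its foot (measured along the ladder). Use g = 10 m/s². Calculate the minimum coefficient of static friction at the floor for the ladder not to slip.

μ_min ≈ 0.388

ΣF_y = 0: N_floor = 29.2×10 + 90.7×10 = 1199 N.
Torques about the foot: N_wall · 12 sin 59.2° = 29.2×10×6 cos 59.2° + 90.7×10×8.4 cos 59.2° → N_wall = 465.51 N.
ΣF_x = 0: f_floor = N_wall = 465.51 N.
μ_min = f_floor / N_floor = 465.51 / 1199 = 0.3882.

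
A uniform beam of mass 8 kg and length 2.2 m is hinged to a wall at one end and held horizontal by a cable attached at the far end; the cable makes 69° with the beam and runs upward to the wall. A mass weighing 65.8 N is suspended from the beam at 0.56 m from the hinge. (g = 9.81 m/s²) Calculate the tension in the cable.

T ≈ 60 N

Take torques about the hinge: T sin 69° · 2.2 = 8×9.81×1.1 + 65.8×0.56 = 123.18 N·m.
So T = 123.18 / (0.9336 × 2.2) = 59.972 N.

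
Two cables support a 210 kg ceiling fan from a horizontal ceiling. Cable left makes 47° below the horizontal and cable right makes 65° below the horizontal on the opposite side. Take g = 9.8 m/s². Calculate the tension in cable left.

Weight W = 210 × 9.8 = 2058 N acts straight down.
Horizontal: T_left cos 47° = T_right cos 65°  →  T_right = 1.614 T_left.
Vertical: T_left sin 47° + T_right sin 65° = 2058.
Substituting the horizontal relation into the vertical equation gives 2.194 T_left = 2058, so T_left = 938.1 N.

T_left ≈ 938 N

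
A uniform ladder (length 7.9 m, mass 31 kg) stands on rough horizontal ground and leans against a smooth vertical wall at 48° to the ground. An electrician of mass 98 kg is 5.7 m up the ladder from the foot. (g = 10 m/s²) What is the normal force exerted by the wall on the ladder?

Torques about the foot: N_wall · 7.9 sin 48° = 31×10×3.95 cos 48° + 98×10×5.7 cos 48° → N_wall = 776.23 N.

N_wall ≈ 776 N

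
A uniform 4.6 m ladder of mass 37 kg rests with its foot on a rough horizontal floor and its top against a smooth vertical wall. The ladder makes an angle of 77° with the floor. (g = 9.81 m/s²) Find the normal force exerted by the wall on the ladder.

Torques about the foot: N_wall · 4.6 sin 77° = 37×9.81×2.3 cos 77° → N_wall = 41.899 N.

N_wall ≈ 41.9 N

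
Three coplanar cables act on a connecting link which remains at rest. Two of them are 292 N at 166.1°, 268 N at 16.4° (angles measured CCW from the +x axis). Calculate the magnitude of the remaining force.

F ≈ 148 N

Sum the known components: ΣF_x = -26.35 N, ΣF_y = 145.8 N.
For equilibrium the remaining force must supply (−ΣF_x, −ΣF_y) = (26.35, -145.8) N.
Magnitude = √((26.35)² + (-145.8)²) = 148.2 N; direction = atan2(-145.8, 26.35) = 280.2°.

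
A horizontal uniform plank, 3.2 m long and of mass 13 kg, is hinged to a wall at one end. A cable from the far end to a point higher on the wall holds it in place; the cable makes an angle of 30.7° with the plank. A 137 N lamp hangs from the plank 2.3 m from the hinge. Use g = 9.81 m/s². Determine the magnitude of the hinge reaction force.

|H| ≈ 292 N

Take torques about the hinge: T sin 30.7° · 3.2 = 13×9.81×1.6 + 137×2.3 = 519.15 N·m.
So T = 519.15 / (0.5105 × 3.2) = 317.77 N.
ΣF_x = 0: H_x = T cos 30.7° = 273.23 N.
ΣF_y = 0: H_y = (13×9.81 + 137) − T sin 30.7° = 264.53 − 162.23 = 102.3 N.
|H| = √(H_x² + H_y²) = √((273.23)² + (102.3)²) = 291.75 N.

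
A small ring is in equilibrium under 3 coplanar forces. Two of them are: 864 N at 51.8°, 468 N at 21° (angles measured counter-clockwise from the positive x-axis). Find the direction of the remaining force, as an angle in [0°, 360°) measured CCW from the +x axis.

Sum the known components: ΣF_x = 971.2 N, ΣF_y = 846.7 N.
For equilibrium the remaining force must supply (−ΣF_x, −ΣF_y) = (-971.2, -846.7) N.
Magnitude = √((-971.2)² + (-846.7)²) = 1288 N; direction = atan2(-846.7, -971.2) = 221.1°.

θ ≈ 221°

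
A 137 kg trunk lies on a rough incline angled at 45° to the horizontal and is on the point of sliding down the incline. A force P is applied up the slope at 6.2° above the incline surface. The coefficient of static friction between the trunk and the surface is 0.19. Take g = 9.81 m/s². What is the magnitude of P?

P ≈ 791 N

On the verge of sliding down the incline, friction equals μN and acts up the slope.
Perpendicular: N + P sin 6.2° = W cos 45° = 950.3 N.
Along incline: P cos 6.2° + μN = W sin 45° with W sin 45° = 950.3 N.
Solving the pair for P and N: P = 790.6 N, N = 864.9 N (and f = μN = 164.3 N).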